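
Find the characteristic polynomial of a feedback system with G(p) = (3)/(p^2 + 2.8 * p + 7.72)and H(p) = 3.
Characteristic poly = G_den * H_den + G_num * H_num = (p^2 + 2.8*p + 7.72) + (9) = p^2 + 2.8*p + 16.72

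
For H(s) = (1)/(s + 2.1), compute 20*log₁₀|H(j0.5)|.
Substitute s = j*0.5: H(j0.5) = 0.450644 - 0.107296j.
|H(j0.5)| = sqrt(Re² + Im²) = 0.4632.
20*log₁₀(0.4632) = -6.68 dB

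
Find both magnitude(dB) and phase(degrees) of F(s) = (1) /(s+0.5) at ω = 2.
Substitute s = j*2: F(j2) = 0.117647 - 0.470588j.
|F| = 20*log₁₀(sqrt(Re²+Im²)) = -6.28 dB.
∠F = atan2(Im, Re) = -75.96°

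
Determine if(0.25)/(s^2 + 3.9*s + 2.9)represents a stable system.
Denominator: s^2 + 3.9*s + 2.9 = (s + 2.9)(s + 1). Poles: -1, -2.9. All Re(p)<0: Yes (stable)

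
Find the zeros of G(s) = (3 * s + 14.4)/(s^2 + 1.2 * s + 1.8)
Set numerator = 0: 3*s + 14.4 = 0 → Zeros: -4.8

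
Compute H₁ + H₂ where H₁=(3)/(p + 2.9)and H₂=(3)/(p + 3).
Parallel: H = H₁ + H₂ = (n₁·d₂ + n₂·d₁)/(d₁·d₂).
n₁·d₂ = 3*p + 9. n₂·d₁ = 3*p + 8.7. Sum = 6*p + 17.7. d₁·d₂ = p^2 + 5.9*p + 8.7.
H(p) = (6*p + 17.7)/(p^2 + 5.9*p + 8.7)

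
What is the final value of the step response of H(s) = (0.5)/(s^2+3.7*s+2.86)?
FVT: lim_{t→∞} y(t) = lim_{s→0} s*Y(s) where Y(s) = H(s)/s.
= lim_{s→0} H(s) = H(0) = num(0)/den(0) = 0.5/2.86 = 0.1748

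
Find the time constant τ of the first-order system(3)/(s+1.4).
First-order system: τ = -1/pole. Pole = -1.4. τ = -1/(-1.4) = 0.7143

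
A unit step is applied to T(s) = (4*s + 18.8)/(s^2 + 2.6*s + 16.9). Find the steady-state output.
FVT: lim_{t→∞} y(t) = lim_{s→0} s*Y(s) where Y(s) = T(s)/s.
= lim_{s→0} T(s) = T(0) = num(0)/den(0) = 18.8/16.9 = 1.112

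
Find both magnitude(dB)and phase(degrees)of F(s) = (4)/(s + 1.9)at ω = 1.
Substitute s = j*1: F(j1) = 1.64859 - 0.867679j.
|F| = 20*log₁₀(sqrt(Re²+Im²)) = 5.40 dB.
∠F = atan2(Im, Re) = -27.76°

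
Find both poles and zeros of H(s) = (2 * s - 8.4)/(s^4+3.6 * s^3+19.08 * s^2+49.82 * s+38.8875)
Set denominator = 0: s^4 + 3.6*s^3 + 19.08*s^2 + 49.82*s + 38.8875 = (s + 1.7)(s + 1.5)(s^2 + 0.4*s + 15.25) = 0 → Poles: -0.2 + 3.9j, -0.2 - 3.9j, -1.5, -1.7
Set numerator = 0: 2*s - 8.4 = 0 → Zeros: 4.2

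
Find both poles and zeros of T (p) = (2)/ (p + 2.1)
Set denominator = 0: p + 2.1 = 0 → Poles: -2.1
Numerator is a nonzero constant (2) → Zeros: none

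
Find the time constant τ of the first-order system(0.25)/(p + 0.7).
First-order system: τ = -1/pole. Pole = -0.7. τ = -1/(-0.7) = 1.429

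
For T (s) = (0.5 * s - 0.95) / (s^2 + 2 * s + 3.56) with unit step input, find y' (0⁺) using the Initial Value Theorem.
IVT: y'(0⁺) = lim_{s→∞} s²·Y(s) = lim_{s→∞} s·T(s).
deg(num) = 1, deg(den) = 2, relative degree = 1, so s·T(s) → (leading num)/(leading den) = 0.5/1 = 0.5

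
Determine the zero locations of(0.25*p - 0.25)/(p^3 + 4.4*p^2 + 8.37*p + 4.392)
Set numerator = 0: 0.25*p - 0.25 = 0 → Zeros: 1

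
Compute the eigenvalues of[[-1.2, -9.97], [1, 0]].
Eigenvalues solve det(λI - A) = 0.
Characteristic polynomial: λ^2 + 1.2*λ + 9.97 = 0.
Roots: -0.6 + 3.1j, -0.6 - 3.1j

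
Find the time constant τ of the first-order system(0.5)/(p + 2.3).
First-order system: τ = -1/pole. Pole = -2.3. τ = -1/(-2.3) = 0.4348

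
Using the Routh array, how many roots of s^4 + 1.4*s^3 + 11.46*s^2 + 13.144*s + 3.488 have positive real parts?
Routh array:
s^4: [1, 11.46, 3.488]; s^3: [1.4, 13.144]; s^2: [2.07143, 3.488]; s^1: [10.7866]; s^0: [3.488]
First column: [1, 1.4, 2.07143, 10.7866, 3.488]. Sign changes = RHP roots = 0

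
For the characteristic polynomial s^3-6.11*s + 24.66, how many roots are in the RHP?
s^3 - 6.11*s + 24.66 = (s + 3.6)(s^2 - 3.6*s + 6.85). Poles: -3.6, 1.8 + 1.9j, 1.8 - 1.9j. RHP poles (Re>0): 2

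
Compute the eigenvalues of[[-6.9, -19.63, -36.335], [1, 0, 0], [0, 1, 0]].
Eigenvalues solve det(λI - A) = 0.
Characteristic polynomial: λ^3 + 6.9*λ^2 + 19.63*λ + 36.335 = 0.
Factor: (λ + 4.3)(λ^2 + 2.6*λ + 8.45) = 0.
Roots: -1.3 + 2.6j, -1.3 - 2.6j, -4.3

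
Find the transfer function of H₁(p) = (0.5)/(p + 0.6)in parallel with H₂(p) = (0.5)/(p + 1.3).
Parallel: H = H₁ + H₂ = (n₁·d₂ + n₂·d₁)/(d₁·d₂).
n₁·d₂ = 0.5*p + 0.65. n₂·d₁ = 0.5*p + 0.3. Sum = p + 0.95. d₁·d₂ = p^2 + 1.9*p + 0.78.
H(p) = (p + 0.95)/(p^2 + 1.9*p + 0.78)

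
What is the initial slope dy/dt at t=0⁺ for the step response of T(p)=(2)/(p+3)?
IVT: y'(0⁺) = lim_{p→∞} p²·Y(p) = lim_{p→∞} p·T(p).
deg(num) = 0, deg(den) = 1, relative degree = 1, so p·T(p) → (leading num)/(leading den) = 2/1 = 2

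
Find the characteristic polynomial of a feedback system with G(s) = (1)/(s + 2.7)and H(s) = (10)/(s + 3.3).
Characteristic poly = G_den * H_den + G_num * H_num = (s^2 + 6*s + 8.91) + (10) = s^2 + 6*s + 18.91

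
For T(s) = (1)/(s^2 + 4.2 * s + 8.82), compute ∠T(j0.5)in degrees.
Substitute s = j*0.5: T(j0.5) = 0.110077 - 0.0269733j.
∠T(j0.5) = atan2(Im, Re) = atan2(-0.0269733, 0.110077) = -13.77°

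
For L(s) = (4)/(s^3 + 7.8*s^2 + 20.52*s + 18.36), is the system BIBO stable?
Denominator: s^3 + 7.8*s^2 + 20.52*s + 18.36 = (s + 3)(s^2 + 4.8*s + 6.12). Poles: -2.4 + 0.6j, -2.4 - 0.6j, -3. All Re(p)<0: Yes (stable)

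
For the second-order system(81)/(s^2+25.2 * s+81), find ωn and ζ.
Standard form: ωn²/(s²+2ζωn·s+ωn²).
const=81=ωn² → ωn=9, s coeff=25.2=2ζωn → ζ=1.4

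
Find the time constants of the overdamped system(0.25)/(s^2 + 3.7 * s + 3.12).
Overdamped: real poles at -1.3, -2.4. τ = -1/pole → τ₁ = 0.7692, τ₂ = 0.4167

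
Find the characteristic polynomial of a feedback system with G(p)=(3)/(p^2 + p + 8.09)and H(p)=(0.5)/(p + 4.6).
Characteristic poly = G_den * H_den + G_num * H_num = (p^3 + 5.6*p^2 + 12.69*p + 37.214) + (1.5) = p^3 + 5.6*p^2 + 12.69*p + 38.714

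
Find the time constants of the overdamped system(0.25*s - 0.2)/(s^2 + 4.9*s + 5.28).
Overdamped: real poles at -1.6, -3.3. τ = -1/pole → τ₁ = 0.625, τ₂ = 0.303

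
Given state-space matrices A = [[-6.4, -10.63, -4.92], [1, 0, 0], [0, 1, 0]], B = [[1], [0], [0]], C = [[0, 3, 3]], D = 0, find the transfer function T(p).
T(p) = C(pI - A)⁻¹B + D.
Characteristic polynomial det(pI - A) = p^3 + 6.4*p^2 + 10.63*p + 4.92.
Numerator from C·adj(pI-A)·B + D·det(pI-A) = 3*p + 3.
T(p) = (3*p + 3)/(p^3 + 6.4*p^2 + 10.63*p + 4.92)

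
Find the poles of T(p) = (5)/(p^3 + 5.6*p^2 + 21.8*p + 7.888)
Set denominator = 0: p^3 + 5.6*p^2 + 21.8*p + 7.888 = (p + 0.4)(p^2 + 5.2*p + 19.72) = 0 → Poles: -0.4, -2.6 + 3.6j, -2.6 - 3.6j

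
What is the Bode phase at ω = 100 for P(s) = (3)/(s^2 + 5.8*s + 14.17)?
Substitute s = j*100: P(j100) = -0.000299416 - 1.73907e-05j.
∠P(j100) = atan2(Im, Re) = atan2(-1.73907e-05, -0.000299416) = -176.68°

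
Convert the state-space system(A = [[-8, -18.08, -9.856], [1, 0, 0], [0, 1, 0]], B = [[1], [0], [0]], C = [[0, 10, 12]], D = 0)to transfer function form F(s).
F(s) = C(sI - A)⁻¹B + D.
Characteristic polynomial det(sI - A) = s^3 + 8*s^2 + 18.08*s + 9.856.
Numerator from C·adj(sI-A)·B + D·det(sI-A) = 10*s + 12.
F(s) = (10*s + 12)/(s^3 + 8*s^2 + 18.08*s + 9.856)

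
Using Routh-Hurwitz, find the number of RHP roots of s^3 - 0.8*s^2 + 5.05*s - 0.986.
Routh array:
s^3: [1, 5.05]; s^2: [-0.8, -0.986]; s^1: [3.8175]; s^0: [-0.986]
First column: [1, -0.8, 3.8175, -0.986]. Sign changes = RHP roots = 3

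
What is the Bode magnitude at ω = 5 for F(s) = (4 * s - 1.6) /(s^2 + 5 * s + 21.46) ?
Substitute s = j*5: F(j5) = 0.793159 - 0.0483113j.
|F(j5)| = sqrt(Re² + Im²) = 0.7946.
20*log₁₀(0.7946) = -2.00 dB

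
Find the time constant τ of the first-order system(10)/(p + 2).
First-order system: τ = -1/pole. Pole = -2. τ = -1/(-2) = 0.5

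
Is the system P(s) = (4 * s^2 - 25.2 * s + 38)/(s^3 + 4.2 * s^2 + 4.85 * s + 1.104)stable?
Denominator: s^3 + 4.2*s^2 + 4.85*s + 1.104 = (s + 0.3)(s + 1.6)(s + 2.3). Poles: -0.3, -1.6, -2.3. All Re(p)<0: Yes (stable)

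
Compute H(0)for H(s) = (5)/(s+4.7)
DC gain = H(0) = num(0)/den(0) = 5/4.7 = 1.064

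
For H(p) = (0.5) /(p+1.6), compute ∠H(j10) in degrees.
Substitute p = j*10: H(j10) = 0.00780031 - 0.048752j.
∠H(j10) = atan2(Im, Re) = atan2(-0.048752, 0.00780031) = -80.91°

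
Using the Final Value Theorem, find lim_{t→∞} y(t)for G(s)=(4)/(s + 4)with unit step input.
FVT: lim_{t→∞} y(t) = lim_{s→0} s*Y(s) where Y(s) = G(s)/s.
= lim_{s→0} G(s) = G(0) = num(0)/den(0) = 4/4 = 1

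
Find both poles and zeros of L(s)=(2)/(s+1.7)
Set denominator = 0: s + 1.7 = 0 → Poles: -1.7
Numerator is a nonzero constant (2) → Zeros: none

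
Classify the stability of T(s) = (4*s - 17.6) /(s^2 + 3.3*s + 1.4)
Denominator: s^2 + 3.3*s + 1.4 = (s + 2.8)(s + 0.5). Poles: -0.5, -2.8. Stable (all poles in LHP)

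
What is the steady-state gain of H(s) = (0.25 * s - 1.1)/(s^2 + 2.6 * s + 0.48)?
DC gain = H(0) = num(0)/den(0) = -1.1/0.48 = -2.292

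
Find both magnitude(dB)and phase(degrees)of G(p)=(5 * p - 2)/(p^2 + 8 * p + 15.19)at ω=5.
Substitute p = j*5: G(j5) = 0.601107 - 0.0974216j.
|G| = 20*log₁₀(sqrt(Re²+Im²)) = -4.31 dB.
∠G = atan2(Im, Re) = -9.21°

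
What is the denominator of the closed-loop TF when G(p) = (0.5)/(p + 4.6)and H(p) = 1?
Characteristic poly = G_den * H_den + G_num * H_num = (p + 4.6) + (0.5) = p + 5.1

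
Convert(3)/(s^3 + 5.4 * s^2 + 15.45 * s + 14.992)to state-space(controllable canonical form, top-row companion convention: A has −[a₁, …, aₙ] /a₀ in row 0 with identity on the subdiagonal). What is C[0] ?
Reachable canonical form: C = numerator coefficients (right-aligned, zero-padded to length n).
num = 3, C = [[0, 0, 3]].
C[0] = 0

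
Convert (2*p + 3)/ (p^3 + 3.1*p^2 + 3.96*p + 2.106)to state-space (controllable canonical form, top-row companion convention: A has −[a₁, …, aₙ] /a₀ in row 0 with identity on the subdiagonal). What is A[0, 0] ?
Reachable canonical form for den = p^3 + 3.1*p^2 + 3.96*p + 2.106: top row of A = -[a₁,a₂,...,aₙ]/a₀, ones on the subdiagonal, zeros elsewhere.
A = [[-3.1, -3.96, -2.106], [1, 0, 0], [0, 1, 0]].
A[0,0] = -3.1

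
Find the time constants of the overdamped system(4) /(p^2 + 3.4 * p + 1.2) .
Overdamped: real poles at -0.4, -3. τ = -1/pole → τ₁ = 2.5, τ₂ = 0.3333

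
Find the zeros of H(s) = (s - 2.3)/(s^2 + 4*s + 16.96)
Set numerator = 0: s - 2.3 = 0 → Zeros: 2.3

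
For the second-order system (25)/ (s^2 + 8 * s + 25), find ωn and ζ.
Standard form: ωn²/(s²+2ζωn·s+ωn²).
const=25=ωn² → ωn=5, s coeff=8=2ζωn → ζ=0.8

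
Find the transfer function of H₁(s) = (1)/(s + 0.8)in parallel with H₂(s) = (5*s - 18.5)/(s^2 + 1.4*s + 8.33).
Parallel: H = H₁ + H₂ = (n₁·d₂ + n₂·d₁)/(d₁·d₂).
n₁·d₂ = s^2 + 1.4*s + 8.33. n₂·d₁ = 5*s^2 - 14.5*s - 14.8. Sum = 6*s^2 - 13.1*s - 6.47. d₁·d₂ = s^3 + 2.2*s^2 + 9.45*s + 6.664.
H(s) = (6*s^2 - 13.1*s - 6.47)/(s^3 + 2.2*s^2 + 9.45*s + 6.664)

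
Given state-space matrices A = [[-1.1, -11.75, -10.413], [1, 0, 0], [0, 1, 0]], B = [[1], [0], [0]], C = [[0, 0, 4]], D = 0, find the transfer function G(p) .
G(p) = C(pI - A)⁻¹B + D.
Characteristic polynomial det(pI - A) = p^3 + 1.1*p^2 + 11.75*p + 10.413.
Numerator from C·adj(pI-A)·B + D·det(pI-A) = 4.
G(p) = (4)/(p^3 + 1.1*p^2 + 11.75*p + 10.413)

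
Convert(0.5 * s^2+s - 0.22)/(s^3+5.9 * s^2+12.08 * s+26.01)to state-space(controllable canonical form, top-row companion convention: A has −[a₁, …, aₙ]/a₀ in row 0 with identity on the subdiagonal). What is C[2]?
Reachable canonical form: C = numerator coefficients (right-aligned, zero-padded to length n).
num = 0.5*s^2 + s - 0.22, C = [[0.5, 1, -0.22]].
C[2] = -0.22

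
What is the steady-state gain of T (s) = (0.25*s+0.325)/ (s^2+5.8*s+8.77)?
DC gain = T(0) = num(0)/den(0) = 0.325/8.77 = 0.03706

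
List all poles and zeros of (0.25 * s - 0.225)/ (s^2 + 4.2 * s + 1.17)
Set denominator = 0: s^2 + 4.2*s + 1.17 = (s + 0.3)(s + 3.9) = 0 → Poles: -0.3, -3.9
Set numerator = 0: 0.25*s - 0.225 = 0 → Zeros: 0.9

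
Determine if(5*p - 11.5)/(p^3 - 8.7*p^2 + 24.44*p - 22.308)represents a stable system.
Denominator: p^3 - 8.7*p^2 + 24.44*p - 22.308 = (p - 2.2)(p - 2.6)(p - 3.9). Poles: 2.2, 2.6, 3.9. All Re(p)<0: No (unstable)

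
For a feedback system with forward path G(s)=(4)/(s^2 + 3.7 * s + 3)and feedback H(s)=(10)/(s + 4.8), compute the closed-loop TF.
Closed-loop T = G/(1+GH).
Numerator: G_num * H_den = 4*s + 19.2.
Denominator: G_den * H_den + G_num * H_num = (s^3 + 8.5*s^2 + 20.76*s + 14.4) + (40) = s^3 + 8.5*s^2 + 20.76*s + 54.4.
T(s) = (4*s + 19.2)/(s^3 + 8.5*s^2 + 20.76*s + 54.4)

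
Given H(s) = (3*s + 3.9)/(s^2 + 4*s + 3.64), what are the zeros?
Set numerator = 0: 3*s + 3.9 = 0 → Zeros: -1.3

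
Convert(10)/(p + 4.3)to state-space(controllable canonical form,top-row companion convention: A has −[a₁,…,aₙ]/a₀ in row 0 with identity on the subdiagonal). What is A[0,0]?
Reachable canonical form for den = p + 4.3: top row of A = -[a₁,a₂,...,aₙ]/a₀, ones on the subdiagonal, zeros elsewhere.
A = [[-4.3]].
A[0,0] = -4.3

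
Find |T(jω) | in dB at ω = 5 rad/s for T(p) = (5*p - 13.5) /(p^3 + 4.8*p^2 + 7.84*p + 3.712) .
Substitute p = j*5: T(j5) = -0.0275377 - 0.194666j.
|T(j5)| = sqrt(Re² + Im²) = 0.1966.
20*log₁₀(0.1966) = -14.13 dB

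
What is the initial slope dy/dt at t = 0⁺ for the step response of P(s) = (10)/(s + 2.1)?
IVT: y'(0⁺) = lim_{s→∞} s²·Y(s) = lim_{s→∞} s·P(s).
deg(num) = 0, deg(den) = 1, relative degree = 1, so s·P(s) → (leading num)/(leading den) = 10/1 = 10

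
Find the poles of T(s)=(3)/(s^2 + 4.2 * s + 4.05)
Set denominator = 0: s^2 + 4.2*s + 4.05 = (s + 1.5)(s + 2.7) = 0 → Poles: -1.5, -2.7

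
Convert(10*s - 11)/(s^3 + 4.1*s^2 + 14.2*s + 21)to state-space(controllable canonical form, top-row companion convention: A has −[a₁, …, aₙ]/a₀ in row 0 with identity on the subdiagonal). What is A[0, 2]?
Reachable canonical form for den = s^3 + 4.1*s^2 + 14.2*s + 21: top row of A = -[a₁,a₂,...,aₙ]/a₀, ones on the subdiagonal, zeros elsewhere.
A = [[-4.1, -14.2, -21], [1, 0, 0], [0, 1, 0]].
A[0,2] = -21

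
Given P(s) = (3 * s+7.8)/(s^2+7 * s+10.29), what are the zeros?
Set numerator = 0: 3*s + 7.8 = 0 → Zeros: -2.6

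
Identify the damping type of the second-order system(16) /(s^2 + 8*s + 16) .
Standard form: ωn²/(s²+2ζωn·s+ωn²) gives ωn=4, ζ=1.
Critically damped (ζ = 1)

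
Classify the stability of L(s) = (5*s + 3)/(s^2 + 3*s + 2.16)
Denominator: s^2 + 3*s + 2.16 = (s + 1.8)(s + 1.2). Poles: -1.2, -1.8. Stable (all poles in LHP)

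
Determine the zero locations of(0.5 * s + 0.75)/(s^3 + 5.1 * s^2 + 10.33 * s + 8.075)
Set numerator = 0: 0.5*s + 0.75 = 0 → Zeros: -1.5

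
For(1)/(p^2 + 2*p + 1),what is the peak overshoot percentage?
Standard form: ωn²/(p²+2ζωn·p+ωn²) → ωn = 1, ζ = 1.
ζ ≥ 1, so the response is non-oscillatory: peak overshoot = 0%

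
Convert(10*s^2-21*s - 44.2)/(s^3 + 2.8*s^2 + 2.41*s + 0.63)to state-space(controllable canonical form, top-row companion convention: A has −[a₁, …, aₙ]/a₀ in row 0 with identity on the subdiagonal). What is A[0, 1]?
Reachable canonical form for den = s^3 + 2.8*s^2 + 2.41*s + 0.63: top row of A = -[a₁,a₂,...,aₙ]/a₀, ones on the subdiagonal, zeros elsewhere.
A = [[-2.8, -2.41, -0.63], [1, 0, 0], [0, 1, 0]].
A[0,1] = -2.41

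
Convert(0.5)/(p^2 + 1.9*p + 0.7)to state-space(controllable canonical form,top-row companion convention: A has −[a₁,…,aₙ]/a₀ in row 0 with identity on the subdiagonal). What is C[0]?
Reachable canonical form: C = numerator coefficients (right-aligned, zero-padded to length n).
num = 0.5, C = [[0, 0.5]].
C[0] = 0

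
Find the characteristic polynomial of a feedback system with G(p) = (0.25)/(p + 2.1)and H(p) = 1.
Characteristic poly = G_den * H_den + G_num * H_num = (p + 2.1) + (0.25) = p + 2.35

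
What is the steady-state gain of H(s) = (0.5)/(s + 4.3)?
DC gain = H(0) = num(0)/den(0) = 0.5/4.3 = 0.1163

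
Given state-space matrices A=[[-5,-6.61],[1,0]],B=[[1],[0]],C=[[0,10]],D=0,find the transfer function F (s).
F(s) = C(sI - A)⁻¹B + D.
Characteristic polynomial det(sI - A) = s^2 + 5*s + 6.61.
Numerator from C·adj(sI-A)·B + D·det(sI-A) = 10.
F(s) = (10)/(s^2 + 5*s + 6.61)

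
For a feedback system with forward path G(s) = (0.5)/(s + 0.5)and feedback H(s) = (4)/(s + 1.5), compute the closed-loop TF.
Closed-loop T = G/(1+GH).
Numerator: G_num * H_den = 0.5*s + 0.75.
Denominator: G_den * H_den + G_num * H_num = (s^2 + 2*s + 0.75) + (2) = s^2 + 2*s + 2.75.
T(s) = (0.5*s + 0.75)/(s^2 + 2*s + 2.75)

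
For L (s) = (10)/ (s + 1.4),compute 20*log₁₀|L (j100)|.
Substitute s = j*100: L(j100) = 0.00139973 - 0.0999804j.
|L(j100)| = sqrt(Re² + Im²) = 0.09999.
20*log₁₀(0.09999) = -20.00 dB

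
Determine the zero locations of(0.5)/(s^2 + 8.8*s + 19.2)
Numerator is a nonzero constant (0.5) → Zeros: none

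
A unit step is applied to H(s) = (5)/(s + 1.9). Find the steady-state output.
FVT: lim_{t→∞} y(t) = lim_{s→0} s*Y(s) where Y(s) = H(s)/s.
= lim_{s→0} H(s) = H(0) = num(0)/den(0) = 5/1.9 = 2.632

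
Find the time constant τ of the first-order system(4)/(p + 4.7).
First-order system: τ = -1/pole. Pole = -4.7. τ = -1/(-4.7) = 0.2128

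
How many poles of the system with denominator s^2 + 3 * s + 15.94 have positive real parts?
Poles: -1.5 + 3.7j, -1.5 - 3.7j. RHP poles (Re>0): 0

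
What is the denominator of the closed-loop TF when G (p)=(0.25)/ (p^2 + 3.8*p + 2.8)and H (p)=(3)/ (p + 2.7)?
Characteristic poly = G_den * H_den + G_num * H_num = (p^3 + 6.5*p^2 + 13.06*p + 7.56) + (0.75) = p^3 + 6.5*p^2 + 13.06*p + 8.31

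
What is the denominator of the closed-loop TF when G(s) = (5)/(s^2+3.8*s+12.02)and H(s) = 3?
Characteristic poly = G_den * H_den + G_num * H_num = (s^2 + 3.8*s + 12.02) + (15) = s^2 + 3.8*s + 27.02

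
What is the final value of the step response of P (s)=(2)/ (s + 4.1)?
FVT: lim_{t→∞} y(t) = lim_{s→0} s*Y(s) where Y(s) = P(s)/s.
= lim_{s→0} P(s) = P(0) = num(0)/den(0) = 2/4.1 = 0.4878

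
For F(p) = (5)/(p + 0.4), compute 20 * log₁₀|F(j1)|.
Substitute p = j*1: F(j1) = 1.72414 - 4.31034j.
|F(j1)| = sqrt(Re² + Im²) = 4.642.
20*log₁₀(4.642) = 13.33 dB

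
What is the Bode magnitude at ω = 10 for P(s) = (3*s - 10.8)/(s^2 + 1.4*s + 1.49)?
Substitute s = j*10: P(j10) = 0.149886 - 0.283236j.
|P(j10)| = sqrt(Re² + Im²) = 0.3205.
20*log₁₀(0.3205) = -9.88 dB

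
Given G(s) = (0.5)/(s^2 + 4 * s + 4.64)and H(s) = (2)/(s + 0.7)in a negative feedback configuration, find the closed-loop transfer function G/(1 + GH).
Closed-loop T = G/(1+GH).
Numerator: G_num * H_den = 0.5*s + 0.35.
Denominator: G_den * H_den + G_num * H_num = (s^3 + 4.7*s^2 + 7.44*s + 3.248) + (1) = s^3 + 4.7*s^2 + 7.44*s + 4.248.
T(s) = (0.5*s + 0.35)/(s^3 + 4.7*s^2 + 7.44*s + 4.248)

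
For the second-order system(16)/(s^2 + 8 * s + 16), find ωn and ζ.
Standard form: ωn²/(s²+2ζωn·s+ωn²).
const=16=ωn² → ωn=4, s coeff=8=2ζωn → ζ=1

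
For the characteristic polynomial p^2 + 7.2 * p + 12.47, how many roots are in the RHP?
p^2 + 7.2*p + 12.47 = (p + 4.3)(p + 2.9). Poles: -2.9, -4.3. RHP poles (Re>0): 0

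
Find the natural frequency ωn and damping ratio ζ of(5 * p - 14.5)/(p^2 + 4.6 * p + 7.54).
Underdamped: complex pole -2.3 + 1.5j. ωn = |pole| = 2.746, ζ = -Re(pole)/ωn = 0.8376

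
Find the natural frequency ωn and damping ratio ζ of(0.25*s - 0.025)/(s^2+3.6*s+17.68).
Underdamped: complex pole -1.8 + 3.8j. ωn = |pole| = 4.205, ζ = -Re(pole)/ωn = 0.4281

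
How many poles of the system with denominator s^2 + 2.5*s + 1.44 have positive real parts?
s^2 + 2.5*s + 1.44 = (s + 1.6)(s + 0.9). Poles: -0.9, -1.6. RHP poles (Re>0): 0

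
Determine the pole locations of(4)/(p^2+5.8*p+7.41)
Set denominator = 0: p^2 + 5.8*p + 7.41 = (p + 3.9)(p + 1.9) = 0 → Poles: -1.9, -3.9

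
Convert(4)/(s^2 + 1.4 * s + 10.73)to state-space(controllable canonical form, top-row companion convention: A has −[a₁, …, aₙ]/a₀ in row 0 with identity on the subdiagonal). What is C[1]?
Reachable canonical form: C = numerator coefficients (right-aligned, zero-padded to length n).
num = 4, C = [[0, 4]].
C[1] = 4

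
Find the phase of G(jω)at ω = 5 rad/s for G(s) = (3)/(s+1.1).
Substitute s = j*5: G(j5) = 0.125906 - 0.572301j.
∠G(j5) = atan2(Im, Re) = atan2(-0.572301, 0.125906) = -77.59°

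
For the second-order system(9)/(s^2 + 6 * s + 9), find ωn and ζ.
Standard form: ωn²/(s²+2ζωn·s+ωn²).
const=9=ωn² → ωn=3, s coeff=6=2ζωn → ζ=1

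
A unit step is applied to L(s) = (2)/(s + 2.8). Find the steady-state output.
FVT: lim_{t→∞} y(t) = lim_{s→0} s*Y(s) where Y(s) = L(s)/s.
= lim_{s→0} L(s) = L(0) = num(0)/den(0) = 2/2.8 = 0.7143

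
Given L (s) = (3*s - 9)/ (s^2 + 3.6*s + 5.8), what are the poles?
Set denominator = 0: s^2 + 3.6*s + 5.8 = 0 → Poles: -1.8 + 1.6j, -1.8 - 1.6j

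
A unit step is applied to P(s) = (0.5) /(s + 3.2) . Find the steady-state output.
FVT: lim_{t→∞} y(t) = lim_{s→0} s*Y(s) where Y(s) = P(s)/s.
= lim_{s→0} P(s) = P(0) = num(0)/den(0) = 0.5/3.2 = 0.1562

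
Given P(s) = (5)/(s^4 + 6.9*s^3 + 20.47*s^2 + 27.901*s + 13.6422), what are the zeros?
Numerator is a nonzero constant (5) → Zeros: none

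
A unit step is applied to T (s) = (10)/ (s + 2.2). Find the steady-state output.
FVT: lim_{t→∞} y(t) = lim_{s→0} s*Y(s) where Y(s) = T(s)/s.
= lim_{s→0} T(s) = T(0) = num(0)/den(0) = 10/2.2 = 4.545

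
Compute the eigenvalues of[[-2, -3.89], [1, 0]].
Eigenvalues solve det(λI - A) = 0.
Characteristic polynomial: λ^2 + 2*λ + 3.89 = 0.
Roots: -1 + 1.7j, -1 - 1.7j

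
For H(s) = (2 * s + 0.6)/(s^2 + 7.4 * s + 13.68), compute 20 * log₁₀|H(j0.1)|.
Substitute s = j*0.1: H(j0.1) = 0.0445532 + 0.0122188j.
|H(j0.1)| = sqrt(Re² + Im²) = 0.0462.
20*log₁₀(0.0462) = -26.71 dB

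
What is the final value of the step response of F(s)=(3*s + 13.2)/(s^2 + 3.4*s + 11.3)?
FVT: lim_{t→∞} y(t) = lim_{s→0} s*Y(s) where Y(s) = F(s)/s.
= lim_{s→0} F(s) = F(0) = num(0)/den(0) = 13.2/11.3 = 1.168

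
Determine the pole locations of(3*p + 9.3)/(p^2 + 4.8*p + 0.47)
Set denominator = 0: p^2 + 4.8*p + 0.47 = (p + 4.7)(p + 0.1) = 0 → Poles: -0.1, -4.7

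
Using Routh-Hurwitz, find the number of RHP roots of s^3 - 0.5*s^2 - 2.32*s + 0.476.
Routh array:
s^3: [1, -2.32]; s^2: [-0.5, 0.476]; s^1: [-1.368]; s^0: [0.476]
First column: [1, -0.5, -1.368, 0.476]. Sign changes = RHP roots = 2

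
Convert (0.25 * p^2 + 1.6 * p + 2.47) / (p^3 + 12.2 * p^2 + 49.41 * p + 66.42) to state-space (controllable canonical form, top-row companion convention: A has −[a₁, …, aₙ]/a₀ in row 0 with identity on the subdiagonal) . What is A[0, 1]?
Reachable canonical form for den = p^3 + 12.2*p^2 + 49.41*p + 66.42: top row of A = -[a₁,a₂,...,aₙ]/a₀, ones on the subdiagonal, zeros elsewhere.
A = [[-12.2, -49.41, -66.42], [1, 0, 0], [0, 1, 0]].
A[0,1] = -49.41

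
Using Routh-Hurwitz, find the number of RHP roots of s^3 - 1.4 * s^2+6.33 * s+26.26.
Routh array:
s^3: [1, 6.33]; s^2: [-1.4, 26.26]; s^1: [25.0871]; s^0: [26.26]
First column: [1, -1.4, 25.0871, 26.26]. Sign changes = RHP roots = 2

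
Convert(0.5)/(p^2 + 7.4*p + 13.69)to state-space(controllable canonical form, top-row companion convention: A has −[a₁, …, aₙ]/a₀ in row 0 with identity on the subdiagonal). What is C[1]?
Reachable canonical form: C = numerator coefficients (right-aligned, zero-padded to length n).
num = 0.5, C = [[0, 0.5]].
C[1] = 0.5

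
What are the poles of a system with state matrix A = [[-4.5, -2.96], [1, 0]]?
Eigenvalues solve det(λI - A) = 0.
Characteristic polynomial: λ^2 + 4.5*λ + 2.96 = 0.
Factor: (λ + 0.8)(λ + 3.7) = 0.
Roots: -0.8, -3.7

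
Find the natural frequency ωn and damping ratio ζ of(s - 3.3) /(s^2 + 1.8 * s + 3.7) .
Underdamped: complex pole -0.9 + 1.7j. ωn = |pole| = 1.924, ζ = -Re(pole)/ωn = 0.4679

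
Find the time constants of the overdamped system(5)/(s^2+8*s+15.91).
Overdamped: real poles at -3.7, -4.3. τ = -1/pole → τ₁ = 0.2703, τ₂ = 0.2326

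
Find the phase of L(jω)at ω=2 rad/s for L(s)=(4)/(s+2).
Substitute s = j*2: L(j2) = 1 - 1j.
∠L(j2) = atan2(Im, Re) = atan2(-1, 1) = -45.00°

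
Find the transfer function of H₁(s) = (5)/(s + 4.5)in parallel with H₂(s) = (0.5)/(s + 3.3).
Parallel: H = H₁ + H₂ = (n₁·d₂ + n₂·d₁)/(d₁·d₂).
n₁·d₂ = 5*s + 16.5. n₂·d₁ = 0.5*s + 2.25. Sum = 5.5*s + 18.75. d₁·d₂ = s^2 + 7.8*s + 14.85.
H(s) = (5.5*s + 18.75)/(s^2 + 7.8*s + 14.85)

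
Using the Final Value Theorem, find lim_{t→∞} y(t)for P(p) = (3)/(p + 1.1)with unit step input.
FVT: lim_{t→∞} y(t) = lim_{p→0} p*Y(p) where Y(p) = P(p)/p.
= lim_{p→0} P(p) = P(0) = num(0)/den(0) = 3/1.1 = 2.727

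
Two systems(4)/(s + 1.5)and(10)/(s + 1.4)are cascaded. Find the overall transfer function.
Series: H = H₁ · H₂ = (n₁·n₂)/(d₁·d₂).
Num: n₁·n₂ = 40. Den: d₁·d₂ = s^2 + 2.9*s + 2.1.
H(s) = (40)/(s^2 + 2.9*s + 2.1)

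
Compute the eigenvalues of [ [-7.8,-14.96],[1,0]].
Eigenvalues solve det(λI - A) = 0.
Characteristic polynomial: λ^2 + 7.8*λ + 14.96 = 0.
Factor: (λ + 4.4)(λ + 3.4) = 0.
Roots: -3.4, -4.4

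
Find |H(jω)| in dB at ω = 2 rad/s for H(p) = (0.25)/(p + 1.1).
Substitute p = j*2: H(j2) = 0.0527831 - 0.0959693j.
|H(j2)| = sqrt(Re² + Im²) = 0.1095.
20*log₁₀(0.1095) = -19.21 dB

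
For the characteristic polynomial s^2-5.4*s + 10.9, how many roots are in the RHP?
Poles: 2.7 + 1.9j, 2.7 - 1.9j. RHP poles (Re>0): 2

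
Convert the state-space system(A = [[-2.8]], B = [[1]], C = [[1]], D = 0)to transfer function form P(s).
P(s) = C(sI - A)⁻¹B + D.
Characteristic polynomial det(sI - A) = s + 2.8.
Numerator from C·adj(sI-A)·B + D·det(sI-A) = 1.
P(s) = (1)/(s + 2.8)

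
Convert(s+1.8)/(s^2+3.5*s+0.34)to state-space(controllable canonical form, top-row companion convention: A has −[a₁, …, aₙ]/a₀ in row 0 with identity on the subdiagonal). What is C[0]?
Reachable canonical form: C = numerator coefficients (right-aligned, zero-padded to length n).
num = s + 1.8, C = [[1, 1.8]].
C[0] = 1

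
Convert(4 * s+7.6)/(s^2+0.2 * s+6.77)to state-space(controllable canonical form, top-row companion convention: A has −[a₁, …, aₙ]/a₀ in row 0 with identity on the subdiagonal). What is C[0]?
Reachable canonical form: C = numerator coefficients (right-aligned, zero-padded to length n).
num = 4*s + 7.6, C = [[4, 7.6]].
C[0] = 4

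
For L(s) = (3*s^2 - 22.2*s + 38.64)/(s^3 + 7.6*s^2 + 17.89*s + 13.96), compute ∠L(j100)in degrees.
Substitute s = j*100: L(j100) = 0.00448282 - 0.0296738j.
∠L(j100) = atan2(Im, Re) = atan2(-0.0296738, 0.00448282) = -81.41° (principal value).
Summing the individual angle contributions Σ∠(j100 − zᵢ) − Σ∠(j100 − pₖ) over the 2 zero(s) and 3 pole(s), each followed continuously from ω = 0 (DC phase referenced to (−180°, 180°]), gives -441.41°, i.e. the principal value - 360°. Continuous Bode phase = -441.41°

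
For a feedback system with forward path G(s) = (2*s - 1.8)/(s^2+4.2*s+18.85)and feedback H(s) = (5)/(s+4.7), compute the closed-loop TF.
Closed-loop T = G/(1+GH).
Numerator: G_num * H_den = 2*s^2 + 7.6*s - 8.46.
Denominator: G_den * H_den + G_num * H_num = (s^3 + 8.9*s^2 + 38.59*s + 88.595) + (10*s - 9) = s^3 + 8.9*s^2 + 48.59*s + 79.595.
T(s) = (2*s^2 + 7.6*s - 8.46)/(s^3 + 8.9*s^2 + 48.59*s + 79.595)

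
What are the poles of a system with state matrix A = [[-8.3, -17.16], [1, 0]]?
Eigenvalues solve det(λI - A) = 0.
Characteristic polynomial: λ^2 + 8.3*λ + 17.16 = 0.
Factor: (λ + 4.4)(λ + 3.9) = 0.
Roots: -3.9, -4.4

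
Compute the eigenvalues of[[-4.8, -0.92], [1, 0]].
Eigenvalues solve det(λI - A) = 0.
Characteristic polynomial: λ^2 + 4.8*λ + 0.92 = 0.
Factor: (λ + 0.2)(λ + 4.6) = 0.
Roots: -0.2, -4.6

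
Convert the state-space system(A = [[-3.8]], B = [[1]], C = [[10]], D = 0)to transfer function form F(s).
F(s) = C(sI - A)⁻¹B + D.
Characteristic polynomial det(sI - A) = s + 3.8.
Numerator from C·adj(sI-A)·B + D·det(sI-A) = 10.
F(s) = (10)/(s + 3.8)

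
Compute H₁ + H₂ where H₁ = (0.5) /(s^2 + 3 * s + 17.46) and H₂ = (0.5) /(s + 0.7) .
Parallel: H = H₁ + H₂ = (n₁·d₂ + n₂·d₁)/(d₁·d₂).
n₁·d₂ = 0.5*s + 0.35. n₂·d₁ = 0.5*s^2 + 1.5*s + 8.73. Sum = 0.5*s^2 + 2*s + 9.08. d₁·d₂ = s^3 + 3.7*s^2 + 19.56*s + 12.222.
H(s) = (0.5*s^2 + 2*s + 9.08)/(s^3 + 3.7*s^2 + 19.56*s + 12.222)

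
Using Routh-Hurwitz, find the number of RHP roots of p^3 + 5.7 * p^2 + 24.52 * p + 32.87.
Routh array:
p^3: [1, 24.52]; p^2: [5.7, 32.87]; p^1: [18.7533]; p^0: [32.87]
First column: [1, 5.7, 18.7533, 32.87]. Sign changes = RHP roots = 0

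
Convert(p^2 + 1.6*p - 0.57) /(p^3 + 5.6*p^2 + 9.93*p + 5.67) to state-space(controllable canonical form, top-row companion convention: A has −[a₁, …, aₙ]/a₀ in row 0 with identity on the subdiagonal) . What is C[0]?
Reachable canonical form: C = numerator coefficients (right-aligned, zero-padded to length n).
num = p^2 + 1.6*p - 0.57, C = [[1, 1.6, -0.57]].
C[0] = 1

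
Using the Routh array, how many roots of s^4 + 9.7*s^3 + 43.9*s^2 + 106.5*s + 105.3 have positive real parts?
Routh array:
s^4: [1, 43.9, 105.3]; s^3: [9.7, 106.5]; s^2: [32.9206, 105.3]; s^1: [75.4735]; s^0: [105.3]
First column: [1, 9.7, 32.9206, 75.4735, 105.3]. Sign changes = RHP roots = 0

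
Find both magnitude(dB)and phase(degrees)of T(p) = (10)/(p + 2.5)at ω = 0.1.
Substitute p = j*0.1: T(j0.1) = 3.99361 - 0.159744j.
|T| = 20*log₁₀(sqrt(Re²+Im²)) = 12.03 dB.
∠T = atan2(Im, Re) = -2.29°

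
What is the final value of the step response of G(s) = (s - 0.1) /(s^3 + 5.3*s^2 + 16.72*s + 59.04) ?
FVT: lim_{t→∞} y(t) = lim_{s→0} s*Y(s) where Y(s) = G(s)/s.
= lim_{s→0} G(s) = G(0) = num(0)/den(0) = -0.1/59.04 = -0.001694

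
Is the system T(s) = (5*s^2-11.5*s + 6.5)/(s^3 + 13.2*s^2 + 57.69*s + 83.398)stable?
Denominator: s^3 + 13.2*s^2 + 57.69*s + 83.398 = (s + 4.6)(s + 4.9)(s + 3.7). Poles: -3.7, -4.6, -4.9. All Re(p)<0: Yes (stable)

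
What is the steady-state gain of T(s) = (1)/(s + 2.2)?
DC gain = T(0) = num(0)/den(0) = 1/2.2 = 0.4545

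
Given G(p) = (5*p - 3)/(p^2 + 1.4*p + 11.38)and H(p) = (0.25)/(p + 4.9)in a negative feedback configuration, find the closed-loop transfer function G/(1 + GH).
Closed-loop T = G/(1+GH).
Numerator: G_num * H_den = 5*p^2 + 21.5*p - 14.7.
Denominator: G_den * H_den + G_num * H_num = (p^3 + 6.3*p^2 + 18.24*p + 55.762) + (1.25*p - 0.75) = p^3 + 6.3*p^2 + 19.49*p + 55.012.
T(p) = (5*p^2 + 21.5*p - 14.7)/(p^3 + 6.3*p^2 + 19.49*p + 55.012)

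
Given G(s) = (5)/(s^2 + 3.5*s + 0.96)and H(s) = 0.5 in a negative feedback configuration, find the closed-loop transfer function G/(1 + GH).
Closed-loop T = G/(1+GH).
Numerator: G_num * H_den = 5.
Denominator: G_den * H_den + G_num * H_num = (s^2 + 3.5*s + 0.96) + (2.5) = s^2 + 3.5*s + 3.46.
T(s) = (5)/(s^2 + 3.5*s + 3.46)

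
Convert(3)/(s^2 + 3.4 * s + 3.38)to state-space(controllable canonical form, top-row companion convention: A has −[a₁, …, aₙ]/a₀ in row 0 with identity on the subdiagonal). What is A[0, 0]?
Reachable canonical form for den = s^2 + 3.4*s + 3.38: top row of A = -[a₁,a₂,...,aₙ]/a₀, ones on the subdiagonal, zeros elsewhere.
A = [[-3.4, -3.38], [1, 0]].
A[0,0] = -3.4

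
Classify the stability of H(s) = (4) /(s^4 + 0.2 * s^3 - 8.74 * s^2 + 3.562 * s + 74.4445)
Denominator: s^4 + 0.2*s^3 - 8.74*s^2 + 3.562*s + 74.4445 = (s^2 - 5*s + 8.81)(s^2 + 5.2*s + 8.45). Poles: -2.6 + 1.3j, -2.6 - 1.3j, 2.5 + 1.6j, 2.5 - 1.6j. Unstable (2 pole(s) in RHP)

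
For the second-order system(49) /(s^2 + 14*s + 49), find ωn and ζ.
Standard form: ωn²/(s²+2ζωn·s+ωn²).
const=49=ωn² → ωn=7, s coeff=14=2ζωn → ζ=1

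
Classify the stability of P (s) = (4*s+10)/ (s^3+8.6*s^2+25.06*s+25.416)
Denominator: s^3 + 8.6*s^2 + 25.06*s + 25.416 = (s + 3.6)(s^2 + 5*s + 7.06). Poles: -2.5 + 0.9j, -2.5 - 0.9j, -3.6. Stable (all poles in LHP)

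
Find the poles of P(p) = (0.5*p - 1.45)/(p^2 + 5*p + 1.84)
Set denominator = 0: p^2 + 5*p + 1.84 = (p + 4.6)(p + 0.4) = 0 → Poles: -0.4, -4.6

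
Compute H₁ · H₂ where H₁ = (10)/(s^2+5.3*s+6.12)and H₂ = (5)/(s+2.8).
Series: H = H₁ · H₂ = (n₁·n₂)/(d₁·d₂).
Num: n₁·n₂ = 50. Den: d₁·d₂ = s^3 + 8.1*s^2 + 20.96*s + 17.136.
H(s) = (50)/(s^3 + 8.1*s^2 + 20.96*s + 17.136)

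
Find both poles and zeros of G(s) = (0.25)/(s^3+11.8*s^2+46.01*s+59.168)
Set denominator = 0: s^3 + 11.8*s^2 + 46.01*s + 59.168 = (s + 4.3)(s + 4.3)(s + 3.2) = 0 → Poles: -3.2, -4.3, -4.3
Numerator is a nonzero constant (0.25) → Zeros: none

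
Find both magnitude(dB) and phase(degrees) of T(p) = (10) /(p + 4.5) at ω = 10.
Substitute p = j*10: T(j10) = 0.37422 - 0.831601j.
|T| = 20*log₁₀(sqrt(Re²+Im²)) = -0.80 dB.
∠T = atan2(Im, Re) = -65.77°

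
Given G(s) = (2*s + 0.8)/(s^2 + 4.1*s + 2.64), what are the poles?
Set denominator = 0: s^2 + 4.1*s + 2.64 = (s + 0.8)(s + 3.3) = 0 → Poles: -0.8, -3.3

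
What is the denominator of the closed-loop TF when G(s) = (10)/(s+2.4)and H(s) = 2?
Characteristic poly = G_den * H_den + G_num * H_num = (s + 2.4) + (20) = s + 22.4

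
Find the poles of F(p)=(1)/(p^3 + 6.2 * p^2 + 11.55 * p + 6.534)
Set denominator = 0: p^3 + 6.2*p^2 + 11.55*p + 6.534 = (p + 1.1)(p + 1.8)(p + 3.3) = 0 → Poles: -1.1, -1.8, -3.3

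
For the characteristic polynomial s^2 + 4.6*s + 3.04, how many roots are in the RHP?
s^2 + 4.6*s + 3.04 = (s + 0.8)(s + 3.8). Poles: -0.8, -3.8. RHP poles (Re>0): 0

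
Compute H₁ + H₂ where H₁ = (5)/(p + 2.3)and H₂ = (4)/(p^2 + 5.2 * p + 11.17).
Parallel: H = H₁ + H₂ = (n₁·d₂ + n₂·d₁)/(d₁·d₂).
n₁·d₂ = 5*p^2 + 26*p + 55.85. n₂·d₁ = 4*p + 9.2. Sum = 5*p^2 + 30*p + 65.05. d₁·d₂ = p^3 + 7.5*p^2 + 23.13*p + 25.691.
H(p) = (5*p^2 + 30*p + 65.05)/(p^3 + 7.5*p^2 + 23.13*p + 25.691)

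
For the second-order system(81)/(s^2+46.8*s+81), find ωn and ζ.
Standard form: ωn²/(s²+2ζωn·s+ωn²).
const=81=ωn² → ωn=9, s coeff=46.8=2ζωn → ζ=2.6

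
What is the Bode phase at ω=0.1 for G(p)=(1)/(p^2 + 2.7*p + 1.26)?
Substitute p = j*0.1: G(j0.1) = 0.764339 - 0.165097j.
∠G(j0.1) = atan2(Im, Re) = atan2(-0.165097, 0.764339) = -12.19°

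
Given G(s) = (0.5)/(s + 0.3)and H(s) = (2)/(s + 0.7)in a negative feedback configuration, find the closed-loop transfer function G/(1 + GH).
Closed-loop T = G/(1+GH).
Numerator: G_num * H_den = 0.5*s + 0.35.
Denominator: G_den * H_den + G_num * H_num = (s^2 + s + 0.21) + (1) = s^2 + s + 1.21.
T(s) = (0.5*s + 0.35)/(s^2 + s + 1.21)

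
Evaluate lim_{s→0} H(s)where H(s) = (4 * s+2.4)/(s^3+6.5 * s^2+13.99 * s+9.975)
DC gain = H(0) = num(0)/den(0) = 2.4/9.975 = 0.2406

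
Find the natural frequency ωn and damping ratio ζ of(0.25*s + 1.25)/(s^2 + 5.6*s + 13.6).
Underdamped: complex pole -2.8 + 2.4j. ωn = |pole| = 3.688, ζ = -Re(pole)/ωn = 0.7593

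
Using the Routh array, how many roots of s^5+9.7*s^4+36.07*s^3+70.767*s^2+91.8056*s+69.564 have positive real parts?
Routh array:
s^5: [1, 36.07, 91.8056]; s^4: [9.7, 70.767, 69.564]; s^3: [28.7744, 84.6341]; s^2: [42.2365, 69.564]; s^1: [37.2422]; s^0: [69.564]
First column: [1, 9.7, 28.7744, 42.2365, 37.2422, 69.564]. Sign changes = RHP roots = 0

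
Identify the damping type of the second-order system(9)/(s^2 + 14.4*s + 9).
Standard form: ωn²/(s²+2ζωn·s+ωn²) gives ωn=3, ζ=2.4.
Overdamped (ζ = 2.4 > 1)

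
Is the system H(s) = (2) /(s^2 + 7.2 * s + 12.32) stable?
Denominator: s^2 + 7.2*s + 12.32 = (s + 4.4)(s + 2.8). Poles: -2.8, -4.4. All Re(p)<0: Yes (stable)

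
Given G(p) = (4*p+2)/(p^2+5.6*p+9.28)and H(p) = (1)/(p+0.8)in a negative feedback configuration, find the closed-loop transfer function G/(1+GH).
Closed-loop T = G/(1+GH).
Numerator: G_num * H_den = 4*p^2 + 5.2*p + 1.6.
Denominator: G_den * H_den + G_num * H_num = (p^3 + 6.4*p^2 + 13.76*p + 7.424) + (4*p + 2) = p^3 + 6.4*p^2 + 17.76*p + 9.424.
T(p) = (4*p^2 + 5.2*p + 1.6)/(p^3 + 6.4*p^2 + 17.76*p + 9.424)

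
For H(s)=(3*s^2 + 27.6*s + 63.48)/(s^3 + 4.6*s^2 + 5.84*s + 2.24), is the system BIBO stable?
Denominator: s^3 + 4.6*s^2 + 5.84*s + 2.24 = (s + 1)(s + 2.8)(s + 0.8). Poles: -0.8, -1, -2.8. All Re(p)<0: Yes (stable)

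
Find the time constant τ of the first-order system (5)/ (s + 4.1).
First-order system: τ = -1/pole. Pole = -4.1. τ = -1/(-4.1) = 0.2439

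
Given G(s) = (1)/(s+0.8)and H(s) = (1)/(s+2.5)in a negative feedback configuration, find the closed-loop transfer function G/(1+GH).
Closed-loop T = G/(1+GH).
Numerator: G_num * H_den = s + 2.5.
Denominator: G_den * H_den + G_num * H_num = (s^2 + 3.3*s + 2) + (1) = s^2 + 3.3*s + 3.
T(s) = (s + 2.5)/(s^2 + 3.3*s + 3)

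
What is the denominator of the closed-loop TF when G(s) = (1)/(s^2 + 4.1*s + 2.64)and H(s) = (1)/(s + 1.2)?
Characteristic poly = G_den * H_den + G_num * H_num = (s^3 + 5.3*s^2 + 7.56*s + 3.168) + (1) = s^3 + 5.3*s^2 + 7.56*s + 4.168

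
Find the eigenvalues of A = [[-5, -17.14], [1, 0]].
Eigenvalues solve det(λI - A) = 0.
Characteristic polynomial: λ^2 + 5*λ + 17.14 = 0.
Roots: -2.5 + 3.3j, -2.5 - 3.3j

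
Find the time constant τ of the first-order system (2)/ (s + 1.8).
First-order system: τ = -1/pole. Pole = -1.8. τ = -1/(-1.8) = 0.5556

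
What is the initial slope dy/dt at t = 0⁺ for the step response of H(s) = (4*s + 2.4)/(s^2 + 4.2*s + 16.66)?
IVT: y'(0⁺) = lim_{s→∞} s²·Y(s) = lim_{s→∞} s·H(s).
deg(num) = 1, deg(den) = 2, relative degree = 1, so s·H(s) → (leading num)/(leading den) = 4/1 = 4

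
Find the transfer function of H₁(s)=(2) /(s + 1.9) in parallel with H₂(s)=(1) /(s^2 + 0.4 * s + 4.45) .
Parallel: H = H₁ + H₂ = (n₁·d₂ + n₂·d₁)/(d₁·d₂).
n₁·d₂ = 2*s^2 + 0.8*s + 8.9. n₂·d₁ = s + 1.9. Sum = 2*s^2 + 1.8*s + 10.8. d₁·d₂ = s^3 + 2.3*s^2 + 5.21*s + 8.455.
H(s) = (2*s^2 + 1.8*s + 10.8)/(s^3 + 2.3*s^2 + 5.21*s + 8.455)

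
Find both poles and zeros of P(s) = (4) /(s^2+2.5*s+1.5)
Set denominator = 0: s^2 + 2.5*s + 1.5 = (s + 1.5)(s + 1) = 0 → Poles: -1, -1.5
Numerator is a nonzero constant (4) → Zeros: none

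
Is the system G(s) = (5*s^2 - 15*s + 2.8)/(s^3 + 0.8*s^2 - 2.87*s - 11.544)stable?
Denominator: s^3 + 0.8*s^2 - 2.87*s - 11.544 = (s - 2.4)(s^2 + 3.2*s + 4.81). Poles: -1.6 + 1.5j, -1.6 - 1.5j, 2.4. All Re(p)<0: No (unstable)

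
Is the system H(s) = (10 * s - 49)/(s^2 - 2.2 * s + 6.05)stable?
Denominator: s^2 - 2.2*s + 6.05. Poles: 1.1 + 2.2j, 1.1 - 2.2j. All Re(p)<0: No (unstable)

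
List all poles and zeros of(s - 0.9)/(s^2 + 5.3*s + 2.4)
Set denominator = 0: s^2 + 5.3*s + 2.4 = (s + 4.8)(s + 0.5) = 0 → Poles: -0.5, -4.8
Set numerator = 0: s - 0.9 = 0 → Zeros: 0.9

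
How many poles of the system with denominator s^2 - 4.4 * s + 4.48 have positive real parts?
s^2 - 4.4*s + 4.48 = (s - 2.8)(s - 1.6). Poles: 1.6, 2.8. RHP poles (Re>0): 2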